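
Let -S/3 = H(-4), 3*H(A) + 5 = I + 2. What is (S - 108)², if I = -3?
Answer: 10404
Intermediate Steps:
H(A) = -2 (H(A) = -5/3 + (-3 + 2)/3 = -5/3 + (⅓)*(-1) = -5/3 - ⅓ = -2)
S = 6 (S = -3*(-2) = 6)
(S - 108)² = (6 - 108)² = (-102)² = 10404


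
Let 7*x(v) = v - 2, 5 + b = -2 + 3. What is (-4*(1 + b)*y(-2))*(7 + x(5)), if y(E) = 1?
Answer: 624/7 ≈ 89.143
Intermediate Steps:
b = -4 (b = -5 + (-2 + 3) = -5 + 1 = -4)
x(v) = -2/7 + v/7 (x(v) = (v - 2)/7 = (-2 + v)/7 = -2/7 + v/7)
(-4*(1 + b)*y(-2))*(7 + x(5)) = (-4*(1 - 4))*(7 + (-2/7 + (⅐)*5)) = (-(-12))*(7 + (-2/7 + 5/7)) = (-4*(-3))*(7 + 3/7) = 12*(52/7) = 624/7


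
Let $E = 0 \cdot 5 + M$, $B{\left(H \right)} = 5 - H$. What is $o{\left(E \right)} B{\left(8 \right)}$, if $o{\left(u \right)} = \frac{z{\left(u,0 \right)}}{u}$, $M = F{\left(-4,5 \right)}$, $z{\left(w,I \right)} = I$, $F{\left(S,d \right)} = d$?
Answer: $0$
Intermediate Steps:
$M = 5$
$E = 5$ ($E = 0 \cdot 5 + 5 = 0 + 5 = 5$)
$o{\left(u \right)} = 0$ ($o{\left(u \right)} = \frac{0}{u} = 0$)
$o{\left(E \right)} B{\left(8 \right)} = 0 \left(5 - 8\right) = 0 \left(-3\right) = 0$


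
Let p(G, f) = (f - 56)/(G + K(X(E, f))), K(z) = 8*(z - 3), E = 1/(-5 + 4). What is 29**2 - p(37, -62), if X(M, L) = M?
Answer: 4323/5 ≈ 864.60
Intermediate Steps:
E = -1 (E = 1/(-1) = -1)
K(z) = -24 + 8*z (K(z) = 8*(-3 + z) = -24 + 8*z)
p(G, f) = (-56 + f)/(-32 + G) (p(G, f) = (f - 56)/(G + (-24 + 8*(-1))) = (-56 + f)/(G + (-24 - 8)) = (-56 + f)/(G - 32) = (-56 + f)/(-32 + G))
29**2 - p(37, -62) = 29**2 - (-56 - 62)/(-32 + 37) = 841 - (-118)/5 = 841 - 1*(-118/5) = 841 + 118/5 = 4323/5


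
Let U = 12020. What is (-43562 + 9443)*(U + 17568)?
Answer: -1009512972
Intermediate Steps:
(-43562 + 9443)*(U + 17568) = (-43562 + 9443)*(12020 + 17568) = -34119*29588 = -1009512972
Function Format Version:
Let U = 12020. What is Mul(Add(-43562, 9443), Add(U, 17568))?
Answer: -1009512972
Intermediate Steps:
Mul(Add(-43562, 9443), Add(U, 17568)) = Mul(Add(-43562, 9443), Add(12020, 17568)) = Mul(-34119, 29588) = -1009512972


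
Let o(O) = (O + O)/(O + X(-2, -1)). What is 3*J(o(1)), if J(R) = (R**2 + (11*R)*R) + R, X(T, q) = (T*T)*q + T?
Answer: 114/25 ≈ 4.5600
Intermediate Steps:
X(T, q) = T + q*T**2 (X(T, q) = T**2*q + T = q*T**2 + T = T + q*T**2)
o(O) = 2*O/(-6 + O) (o(O) = (O + O)/(O - 2*(1 - 2*(-1))) = (2*O)/(O - 2*(1 + 2)) = (2*O)/(O - 2*3) = (2*O)/(O - 6) = (2*O)/(-6 + O) = 2*O/(-6 + O))
J(R) = R + 12*R**2 (J(R) = (R**2 + 11*R**2) + R = 12*R**2 + R = R + 12*R**2)
3*J(o(1)) = 3*((2*1/(-6 + 1))*(1 + 12*(2*1/(-6 + 1)))) = 3*((2*1/(-5))*(1 + 12*(2*1/(-5)))) = 3*((2*1*(-1/5))*(1 + 12*(2*1*(-1/5)))) = 3*(-2*(1 + 12*(-2/5))/5) = 3*(-2*(1 - 24/5)/5) = 3*(-2/5*(-19/5)) = 3*(38/25) = 114/25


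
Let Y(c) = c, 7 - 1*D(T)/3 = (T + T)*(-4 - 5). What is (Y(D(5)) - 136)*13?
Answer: 2015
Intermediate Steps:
D(T) = 21 + 54*T (D(T) = 21 - 3*(T + T)*(-4 - 5) = 21 - 3*2*T*(-9) = 21 - (-54)*T = 21 + 54*T)
(Y(D(5)) - 136)*13 = ((21 + 54*5) - 136)*13 = ((21 + 270) - 136)*13 = (291 - 136)*13 = 155*13 = 2015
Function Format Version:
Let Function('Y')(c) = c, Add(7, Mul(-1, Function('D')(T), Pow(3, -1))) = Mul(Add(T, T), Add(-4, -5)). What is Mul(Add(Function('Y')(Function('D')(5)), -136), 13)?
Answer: 2015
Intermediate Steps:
Function('D')(T) = Add(21, Mul(54, T)) (Function('D')(T) = Add(21, Mul(-3, Mul(Add(T, T), Add(-4, -5)))) = Add(21, Mul(-3, Mul(Mul(2, T), -9))) = Add(21, Mul(-3, Mul(-18, T))) = Add(21, Mul(54, T)))
Mul(Add(Function('Y')(Function('D')(5)), -136), 13) = Mul(Add(Add(21, Mul(54, 5)), -136), 13) = Mul(Add(Add(21, 270), -136), 13) = Mul(Add(291, -136), 13) = Mul(155, 13) = 2015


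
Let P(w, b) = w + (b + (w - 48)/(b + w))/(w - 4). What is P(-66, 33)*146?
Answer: -3739133/385 ≈ -9712.0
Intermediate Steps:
P(w, b) = w + (b + (-48 + w)/(b + w))/(-4 + w)
P(-66, 33)*146 = ((-48 - 66 + 33² + (-66)³ - 4*(-66)² + 33*(-66)² - 3*33*(-66))/((-66)² - 4*33 - 4*(-66) + 33*(-66)))*146 = ((-48 - 66 + 1089 - 287496 - 4*4356 + 33*4356 + 6534)/(4356 - 132 + 264 - 2178))*146 = ((-48 - 66 + 1089 - 287496 - 17424 + 143748 + 6534)/2310)*146 = ((1/2310)*(-153663))*146 = -51221/770*146 = -3739133/385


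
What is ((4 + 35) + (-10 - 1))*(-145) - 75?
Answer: -4135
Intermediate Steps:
((4 + 35) + (-10 - 1))*(-145) - 75 = (39 - 11)*(-145) - 75 = 28*(-145) - 75 = -4060 - 75 = -4135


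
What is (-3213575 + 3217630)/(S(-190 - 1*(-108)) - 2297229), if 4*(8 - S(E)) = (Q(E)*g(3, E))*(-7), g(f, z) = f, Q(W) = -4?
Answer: -4055/2297242 ≈ -0.0017652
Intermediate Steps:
S(E) = -13 (S(E) = 8 - (-4*3)*(-7)/4 = 8 - (-3)*(-7) = 8 - ¼*84 = 8 - 21 = -13)
(-3213575 + 3217630)/(S(-190 - 1*(-108)) - 2297229) = (-3213575 + 3217630)/(-13 - 2297229) = 4055/(-2297242) = 4055*(-1/2297242) = -4055/2297242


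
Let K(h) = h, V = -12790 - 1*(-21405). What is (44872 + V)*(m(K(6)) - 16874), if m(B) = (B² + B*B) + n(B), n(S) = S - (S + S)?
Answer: -899009496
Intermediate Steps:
V = 8615 (V = -12790 + 21405 = 8615)
n(S) = -S (n(S) = S - 2*S = -S)
m(B) = -B + 2*B² (m(B) = (B² + B*B) - B = (B² + B²) - B = 2*B² - B = -B + 2*B²)
(44872 + V)*(m(K(6)) - 16874) = (44872 + 8615)*(6*(-1 + 2*6) - 16874) = 53487*(6*(-1 + 12) - 16874) = 53487*(6*11 - 16874) = 53487*(66 - 16874) = 53487*(-16808) = -899009496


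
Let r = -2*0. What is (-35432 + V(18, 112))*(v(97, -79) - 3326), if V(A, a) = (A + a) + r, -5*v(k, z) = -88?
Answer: 583965684/5 ≈ 1.1679e+8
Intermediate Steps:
r = 0
v(k, z) = 88/5 (v(k, z) = -⅕*(-88) = 88/5)
V(A, a) = A + a (V(A, a) = (A + a) + 0 = A + a)
(-35432 + V(18, 112))*(v(97, -79) - 3326) = (-35432 + (18 + 112))*(88/5 - 3326) = (-35432 + 130)*(-16542/5) = -35302*(-16542/5) = 583965684/5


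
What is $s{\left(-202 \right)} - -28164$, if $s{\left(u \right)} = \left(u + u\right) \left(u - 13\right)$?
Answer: $115024$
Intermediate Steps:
$s{\left(u \right)} = 2 u \left(-13 + u\right)$
$s{\left(-202 \right)} - -28164 = 2 \left(-202\right) \left(-13 - 202\right) - -28164 = 2 \left(-202\right) \left(-215\right) + 28164 = 86860 + 28164 = 115024$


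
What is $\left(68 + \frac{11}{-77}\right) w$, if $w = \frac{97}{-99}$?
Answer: $- \frac{46075}{693} \approx -66.486$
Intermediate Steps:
$w = - \frac{97}{99}$ ($w = 97 \left(- \frac{1}{99}\right) = - \frac{97}{99} \approx -0.9798$)
$\left(68 + \frac{11}{-77}\right) w = \left(68 + \frac{11}{-77}\right) \left(- \frac{97}{99}\right) = \left(68 + 11 \left(- \frac{1}{77}\right)\right) \left(- \frac{97}{99}\right) = \left(68 - \frac{1}{7}\right) \left(- \frac{97}{99}\right) = \frac{475}{7} \left(- \frac{97}{99}\right) = - \frac{46075}{693}$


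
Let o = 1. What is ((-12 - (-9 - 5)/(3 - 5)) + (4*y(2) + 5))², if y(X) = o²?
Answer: 100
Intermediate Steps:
y(X) = 1 (y(X) = 1² = 1)
((-12 - (-9 - 5)/(3 - 5)) + (4*y(2) + 5))² = ((-12 - (-9 - 5)/(3 - 5)) + (4*1 + 5))² = ((-12 - (-14)/(-2)) + (4 + 5))² = ((-12 - (-14)*(-1)/2) + 9)² = ((-12 - 1*7) + 9)² = ((-12 - 7) + 9)² = (-19 + 9)² = (-10)² = 100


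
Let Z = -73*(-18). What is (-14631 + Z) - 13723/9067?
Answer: -120758962/9067 ≈ -13319.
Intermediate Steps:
Z = 1314
(-14631 + Z) - 13723/9067 = (-14631 + 1314) - 13723/9067 = -13317 - 13723*1/9067 = -13317 - 13723/9067 = -120758962/9067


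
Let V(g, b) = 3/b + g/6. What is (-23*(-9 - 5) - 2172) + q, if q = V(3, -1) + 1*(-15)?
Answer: -3735/2 ≈ -1867.5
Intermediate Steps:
V(g, b) = 3/b + g/6 (V(g, b) = 3/b + g*(⅙) = 3/b + g/6)
q = -35/2 (q = (3/(-1) + (⅙)*3) + 1*(-15) = (3*(-1) + ½) - 15 = (-3 + ½) - 15 = -5/2 - 15 = -35/2 ≈ -17.500)
(-23*(-9 - 5) - 2172) + q = (-23*(-9 - 5) - 2172) - 35/2 = (-23*(-14) - 2172) - 35/2 = (322 - 2172) - 35/2 = -1850 - 35/2 = -3735/2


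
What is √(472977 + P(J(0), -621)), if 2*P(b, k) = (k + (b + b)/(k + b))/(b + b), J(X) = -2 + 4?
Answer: √2899145553838/2476 ≈ 687.68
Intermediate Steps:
J(X) = 2
P(b, k) = (k + 2*b/(b + k))/(4*b) (P(b, k) = ((k + (b + b)/(k + b))/(b + b))/2 = ((k + (2*b)/(b + k))/((2*b)))/2 = ((k + 2*b/(b + k))*(1/(2*b)))/2 = ((k + 2*b/(b + k))/(2*b))/2 = (k + 2*b/(b + k))/(4*b))
√(472977 + P(J(0), -621)) = √(472977 + (¼)*((-621)² + 2*2 + 2*(-621))/(2*(2 - 621))) = √(472977 + (¼)*(½)*(385641 + 4 - 1242)/(-619)) = √(472977 + (¼)*(½)*(-1/619)*384403) = √(472977 - 384403/4952) = √(2341797701/4952) = √2899145553838/2476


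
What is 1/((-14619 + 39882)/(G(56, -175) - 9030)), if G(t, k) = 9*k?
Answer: -505/1203 ≈ -0.41978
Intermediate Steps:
1/((-14619 + 39882)/(G(56, -175) - 9030)) = 1/((-14619 + 39882)/(9*(-175) - 9030)) = 1/(25263/(-1575 - 9030)) = 1/(25263/(-10605)) = 1/(25263*(-1/10605)) = 1/(-1203/505) = -505/1203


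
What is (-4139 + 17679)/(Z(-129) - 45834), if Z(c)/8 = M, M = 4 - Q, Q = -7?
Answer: -6770/22873 ≈ -0.29598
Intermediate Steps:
M = 11 (M = 4 - 1*(-7) = 4 + 7 = 11)
Z(c) = 88 (Z(c) = 8*11 = 88)
(-4139 + 17679)/(Z(-129) - 45834) = (-4139 + 17679)/(88 - 45834) = 13540/(-45746) = 13540*(-1/45746) = -6770/22873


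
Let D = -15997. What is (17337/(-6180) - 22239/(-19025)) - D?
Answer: 125376458473/7838300 ≈ 15995.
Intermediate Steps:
(17337/(-6180) - 22239/(-19025)) - D = (17337/(-6180) - 22239/(-19025)) - 1*(-15997) = (17337*(-1/6180) - 22239*(-1/19025)) + 15997 = (-5779/2060 + 22239/19025) + 15997 = -12826627/7838300 + 15997 = 125376458473/7838300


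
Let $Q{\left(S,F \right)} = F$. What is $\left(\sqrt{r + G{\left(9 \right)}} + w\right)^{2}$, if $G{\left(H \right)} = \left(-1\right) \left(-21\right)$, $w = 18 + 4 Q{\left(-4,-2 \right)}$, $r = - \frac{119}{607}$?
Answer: $\frac{73328}{607} + \frac{40 \sqrt{1916299}}{607} \approx 212.03$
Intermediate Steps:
$r = - \frac{119}{607}$ ($r = \left(-119\right) \frac{1}{607} = - \frac{119}{607} \approx -0.19605$)
$w = 10$ ($w = 18 + 4 \left(-2\right) = 18 - 8 = 10$)
$G{\left(H \right)} = 21$
$\left(\sqrt{r + G{\left(9 \right)}} + w\right)^{2} = \left(\sqrt{- \frac{119}{607} + 21} + 10\right)^{2} = \left(\sqrt{\frac{12628}{607}} + 10\right)^{2} = \left(\frac{2 \sqrt{1916299}}{607} + 10\right)^{2} = \left(10 + \frac{2 \sqrt{1916299}}{607}\right)^{2}$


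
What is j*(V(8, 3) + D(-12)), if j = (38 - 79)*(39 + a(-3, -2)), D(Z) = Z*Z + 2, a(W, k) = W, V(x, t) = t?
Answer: -219924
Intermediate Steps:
D(Z) = 2 + Z² (D(Z) = Z² + 2 = 2 + Z²)
j = -1476 (j = (38 - 79)*(39 - 3) = -41*36 = -1476)
j*(V(8, 3) + D(-12)) = -1476*(3 + (2 + (-12)²)) = -1476*(3 + (2 + 144)) = -1476*(3 + 146) = -1476*149 = -219924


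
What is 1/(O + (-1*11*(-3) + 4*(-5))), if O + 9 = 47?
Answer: 1/51 ≈ 0.019608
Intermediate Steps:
O = 38 (O = -9 + 47 = 38)
1/(O + (-1*11*(-3) + 4*(-5))) = 1/(38 + (-1*11*(-3) + 4*(-5))) = 1/(38 + (-11*(-3) - 20)) = 1/(38 + (33 - 20)) = 1/(38 + 13) = 1/51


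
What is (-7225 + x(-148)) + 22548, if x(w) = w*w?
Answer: 37227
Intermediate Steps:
x(w) = w**2
(-7225 + x(-148)) + 22548 = (-7225 + (-148)**2) + 22548 = (-7225 + 21904) + 22548 = 14679 + 22548 = 37227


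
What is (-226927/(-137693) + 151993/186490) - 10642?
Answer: -273205939691561/25678367570 ≈ -10640.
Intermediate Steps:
(-226927/(-137693) + 151993/186490) - 10642 = (-226927*(-1/137693) + 151993*(1/186490)) - 10642 = (226927/137693 + 151993/186490) - 10642 = 63247988379/25678367570 - 10642 = -273205939691561/25678367570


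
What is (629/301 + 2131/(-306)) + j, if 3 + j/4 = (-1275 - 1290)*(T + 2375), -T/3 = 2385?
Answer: 4517134582571/92106 ≈ 4.9043e+7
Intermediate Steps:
T = -7155 (T = -3*2385 = -7155)
j = 49042788 (j = -12 + 4*((-1275 - 1290)*(-7155 + 2375)) = -12 + 4*(-2565*(-4780)) = -12 + 4*12260700 = -12 + 49042800 = 49042788)
(629/301 + 2131/(-306)) + j = (629/301 + 2131/(-306)) + 49042788 = (629*(1/301) + 2131*(-1/306)) + 49042788 = (629/301 - 2131/306) + 49042788 = -448957/92106 + 49042788 = 4517134582571/92106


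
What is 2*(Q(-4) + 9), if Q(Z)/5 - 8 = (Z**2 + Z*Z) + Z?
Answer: 378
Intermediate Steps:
Q(Z) = 40 + 5*Z + 10*Z**2 (Q(Z) = 40 + 5*((Z**2 + Z*Z) + Z) = 40 + 5*((Z**2 + Z**2) + Z) = 40 + 5*(2*Z**2 + Z) = 40 + 5*(Z + 2*Z**2) = 40 + (5*Z + 10*Z**2) = 40 + 5*Z + 10*Z**2)
2*(Q(-4) + 9) = 2*((40 + 5*(-4) + 10*(-4)**2) + 9) = 2*((40 - 20 + 10*16) + 9) = 2*((40 - 20 + 160) + 9) = 2*(180 + 9) = 2*189 = 378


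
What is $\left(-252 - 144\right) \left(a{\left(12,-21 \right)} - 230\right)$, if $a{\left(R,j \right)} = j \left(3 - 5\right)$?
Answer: $74448$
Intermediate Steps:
$a{\left(R,j \right)} = - 2 j$ ($a{\left(R,j \right)} = j \left(-2\right) = - 2 j$)
$\left(-252 - 144\right) \left(a{\left(12,-21 \right)} - 230\right) = \left(-252 - 144\right) \left(\left(-2\right) \left(-21\right) - 230\right) = - 396 \left(42 - 230\right) = \left(-396\right) \left(-188\right) = 74448$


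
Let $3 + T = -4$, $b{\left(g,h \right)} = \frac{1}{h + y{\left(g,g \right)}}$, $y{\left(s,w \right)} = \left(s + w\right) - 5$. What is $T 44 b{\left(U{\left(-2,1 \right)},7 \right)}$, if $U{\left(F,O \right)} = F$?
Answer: $154$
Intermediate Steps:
$y{\left(s,w \right)} = -5 + s + w$
$b{\left(g,h \right)} = \frac{1}{-5 + h + 2 g}$ ($b{\left(g,h \right)} = \frac{1}{h + \left(-5 + g + g\right)} = \frac{1}{h + \left(-5 + 2 g\right)} = \frac{1}{-5 + h + 2 g}$)
$T = -7$ ($T = -3 - 4 = -7$)
$T 44 b{\left(U{\left(-2,1 \right)},7 \right)} = \frac{\left(-7\right) 44}{-5 + 7 + 2 \left(-2\right)} = - \frac{308}{-5 + 7 - 4} = - \frac{308}{-2} = \left(-308\right) \left(- \frac{1}{2}\right) = 154$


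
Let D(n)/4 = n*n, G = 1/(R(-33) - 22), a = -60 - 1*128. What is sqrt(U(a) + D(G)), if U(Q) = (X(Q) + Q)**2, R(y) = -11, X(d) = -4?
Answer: 10*sqrt(401449)/33 ≈ 192.00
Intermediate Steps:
a = -188 (a = -60 - 128 = -188)
G = -1/33 (G = 1/(-11 - 22) = 1/(-33) = -1/33 ≈ -0.030303)
U(Q) = (-4 + Q)**2
D(n) = 4*n**2 (D(n) = 4*(n*n) = 4*n**2)
sqrt(U(a) + D(G)) = sqrt((-4 - 188)**2 + 4*(-1/33)**2) = sqrt((-192)**2 + 4*(1/1089)) = sqrt(36864 + 4/1089) = sqrt(40144900/1089) = 10*sqrt(401449)/33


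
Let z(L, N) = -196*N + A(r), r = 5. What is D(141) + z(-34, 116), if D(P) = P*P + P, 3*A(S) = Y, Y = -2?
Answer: -8144/3 ≈ -2714.7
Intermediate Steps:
A(S) = -2/3 (A(S) = (1/3)*(-2) = -2/3)
D(P) = P + P**2 (D(P) = P**2 + P = P + P**2)
z(L, N) = -2/3 - 196*N (z(L, N) = -196*N - 2/3 = -2/3 - 196*N)
D(141) + z(-34, 116) = 141*(1 + 141) + (-2/3 - 196*116) = 141*142 + (-2/3 - 22736) = 20022 - 68210/3 = -8144/3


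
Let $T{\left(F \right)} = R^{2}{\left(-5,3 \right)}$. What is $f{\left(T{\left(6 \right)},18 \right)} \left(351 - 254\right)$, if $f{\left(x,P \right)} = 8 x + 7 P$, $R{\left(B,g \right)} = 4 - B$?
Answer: $75078$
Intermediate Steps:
$T{\left(F \right)} = 81$ ($T{\left(F \right)} = \left(4 - -5\right)^{2} = \left(4 + 5\right)^{2} = 9^{2} = 81$)
$f{\left(x,P \right)} = 7 P + 8 x$
$f{\left(T{\left(6 \right)},18 \right)} \left(351 - 254\right) = \left(7 \cdot 18 + 8 \cdot 81\right) \left(351 - 254\right) = \left(126 + 648\right) 97 = 774 \cdot 97 = 75078$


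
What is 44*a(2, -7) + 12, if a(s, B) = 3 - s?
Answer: 56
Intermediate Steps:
44*a(2, -7) + 12 = 44*(3 - 1*2) + 12 = 44*(3 - 2) + 12 = 44*1 + 12 = 44 + 12 = 56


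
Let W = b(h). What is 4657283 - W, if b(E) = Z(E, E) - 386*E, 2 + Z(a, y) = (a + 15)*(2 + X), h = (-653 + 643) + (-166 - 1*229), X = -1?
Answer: 4501345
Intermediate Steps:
h = -405 (h = -10 + (-166 - 229) = -10 - 395 = -405)
Z(a, y) = 13 + a (Z(a, y) = -2 + (a + 15)*(2 - 1) = -2 + (15 + a)*1 = -2 + (15 + a) = 13 + a)
b(E) = 13 - 385*E (b(E) = (13 + E) - 386*E = 13 - 385*E)
W = 155938 (W = 13 - 385*(-405) = 13 + 155925 = 155938)
4657283 - W = 4657283 - 1*155938 = 4657283 - 155938 = 4501345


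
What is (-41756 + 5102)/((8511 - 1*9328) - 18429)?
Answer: 18327/9623 ≈ 1.9045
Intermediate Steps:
(-41756 + 5102)/((8511 - 1*9328) - 18429) = -36654/((8511 - 9328) - 18429) = -36654/(-817 - 18429) = -36654/(-19246) = -36654*(-1/19246) = 18327/9623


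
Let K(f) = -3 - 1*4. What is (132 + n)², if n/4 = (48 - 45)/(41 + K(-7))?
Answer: 5062500/289 ≈ 17517.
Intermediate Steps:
K(f) = -7 (K(f) = -3 - 4 = -7)
n = 6/17 (n = 4*((48 - 45)/(41 - 7)) = 4*(3/34) = 6/17 ≈ 0.35294)
(132 + n)² = (132 + 6/17)² = (2250/17)² = 5062500/289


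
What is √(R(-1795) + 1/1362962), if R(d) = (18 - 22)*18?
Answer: I*√133751908405006/1362962 ≈ 8.4853*I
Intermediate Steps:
R(d) = -72 (R(d) = -4*18 = -72)
√(R(-1795) + 1/1362962) = √(-72 + 1/1362962) = √(-98133263/1362962) = I*√133751908405006/1362962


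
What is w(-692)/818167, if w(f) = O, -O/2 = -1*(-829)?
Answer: -1658/818167 ≈ -0.0020265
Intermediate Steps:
O = -1658 (O = -(-2)*(-829) = -2*829 = -1658)
w(f) = -1658
w(-692)/818167 = -1658/818167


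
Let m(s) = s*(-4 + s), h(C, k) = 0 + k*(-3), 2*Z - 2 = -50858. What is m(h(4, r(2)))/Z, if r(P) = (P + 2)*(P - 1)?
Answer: -16/2119 ≈ -0.0075507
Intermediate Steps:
Z = -25428 (Z = 1 + (½)*(-50858) = 1 - 25429 = -25428)
r(P) = (-1 + P)*(2 + P) (r(P) = (2 + P)*(-1 + P) = (-1 + P)*(2 + P))
h(C, k) = -3*k (h(C, k) = 0 - 3*k = -3*k)
m(h(4, r(2)))/Z = ((-3*(-2 + 2 + 2²))*(-4 - 3*(-2 + 2 + 2²)))/(-25428) = ((-3*(-2 + 2 + 4))*(-4 - 3*(-2 + 2 + 4)))*(-1/25428) = ((-3*4)*(-4 - 3*4))*(-1/25428) = -12*(-4 - 12)*(-1/25428) = -12*(-16)*(-1/25428) = 192*(-1/25428) = -16/2119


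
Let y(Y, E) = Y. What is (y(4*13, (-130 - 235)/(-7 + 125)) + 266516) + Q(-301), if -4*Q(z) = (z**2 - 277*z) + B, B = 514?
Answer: 222945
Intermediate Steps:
Q(z) = -257/2 - z**2/4 + 277*z/4 (Q(z) = -((z**2 - 277*z) + 514)/4 = -(514 + z**2 - 277*z)/4 = -257/2 - z**2/4 + 277*z/4)
(y(4*13, (-130 - 235)/(-7 + 125)) + 266516) + Q(-301) = (4*13 + 266516) + (-257/2 - 1/4*(-301)**2 + (277/4)*(-301)) = (52 + 266516) + (-257/2 - 1/4*90601 - 83377/4) = 266568 + (-257/2 - 90601/4 - 83377/4) = 266568 - 43623 = 222945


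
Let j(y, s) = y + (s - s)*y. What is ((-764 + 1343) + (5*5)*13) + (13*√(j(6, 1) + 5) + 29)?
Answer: 933 + 13*√11 ≈ 976.12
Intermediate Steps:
j(y, s) = y (j(y, s) = y + 0*y = y + 0 = y)
((-764 + 1343) + (5*5)*13) + (13*√(j(6, 1) + 5) + 29) = ((-764 + 1343) + (5*5)*13) + (13*√(6 + 5) + 29) = (579 + 25*13) + (13*√11 + 29) = (579 + 325) + (29 + 13*√11) = 904 + (29 + 13*√11) = 933 + 13*√11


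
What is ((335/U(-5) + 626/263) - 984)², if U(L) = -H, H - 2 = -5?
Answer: 471135350449/622521 ≈ 7.5682e+5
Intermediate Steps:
H = -3 (H = 2 - 5 = -3)
U(L) = 3 (U(L) = -1*(-3) = 3)
((335/U(-5) + 626/263) - 984)² = ((335/3 + 626/263) - 984)² = (89983/789 - 984)² = (-686393/789)² = 471135350449/622521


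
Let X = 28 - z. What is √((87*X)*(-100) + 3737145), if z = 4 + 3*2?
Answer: √3580545 ≈ 1892.2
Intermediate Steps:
z = 10 (z = 4 + 6 = 10)
X = 18 (X = 28 - 1*10 = 28 - 10 = 18)
√((87*X)*(-100) + 3737145) = √((87*18)*(-100) + 3737145) = √(1566*(-100) + 3737145) = √(-156600 + 3737145) = √3580545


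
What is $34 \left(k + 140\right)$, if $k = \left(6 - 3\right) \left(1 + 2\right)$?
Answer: $5066$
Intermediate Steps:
$k = 9$ ($k = 3 \cdot 3 = 9$)
$34 \left(k + 140\right) = 34 \left(9 + 140\right) = 34 \cdot 149 = 5066$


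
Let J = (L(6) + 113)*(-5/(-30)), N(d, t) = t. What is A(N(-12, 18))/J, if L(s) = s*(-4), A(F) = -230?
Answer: -1380/89 ≈ -15.506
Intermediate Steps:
L(s) = -4*s
J = 89/6 (J = (-4*6 + 113)*(-5/(-30)) = (-24 + 113)*(-5*(-1/30)) = 89*(⅙) = 89/6 ≈ 14.833)
A(N(-12, 18))/J = -230/89/6 = -230*6/89 = -1380/89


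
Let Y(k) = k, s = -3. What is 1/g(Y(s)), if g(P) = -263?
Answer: -1/263 ≈ -0.0038023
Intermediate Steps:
1/g(Y(s)) = 1/(-263) = -1/263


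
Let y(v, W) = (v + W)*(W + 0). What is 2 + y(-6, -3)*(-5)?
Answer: -133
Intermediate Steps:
y(v, W) = W*(W + v) (y(v, W) = (W + v)*W = W*(W + v))
2 + y(-6, -3)*(-5) = 2 - 3*(-3 - 6)*(-5) = 2 - 3*(-9)*(-5) = 2 + 27*(-5) = 2 - 135 = -133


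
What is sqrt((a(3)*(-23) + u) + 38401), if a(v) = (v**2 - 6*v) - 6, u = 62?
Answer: 42*sqrt(22) ≈ 197.00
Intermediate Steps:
a(v) = -6 + v**2 - 6*v
sqrt((a(3)*(-23) + u) + 38401) = sqrt(((-6 + 3**2 - 6*3)*(-23) + 62) + 38401) = sqrt(((-6 + 9 - 18)*(-23) + 62) + 38401) = sqrt((-15*(-23) + 62) + 38401) = sqrt((345 + 62) + 38401) = sqrt(407 + 38401) = sqrt(38808) = 42*sqrt(22)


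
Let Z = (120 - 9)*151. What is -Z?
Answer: -16761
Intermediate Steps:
Z = 16761 (Z = 111*151 = 16761)
-Z = -1*16761 = -16761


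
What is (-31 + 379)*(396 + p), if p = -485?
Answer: -30972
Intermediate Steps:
(-31 + 379)*(396 + p) = (-31 + 379)*(396 - 485) = 348*(-89) = -30972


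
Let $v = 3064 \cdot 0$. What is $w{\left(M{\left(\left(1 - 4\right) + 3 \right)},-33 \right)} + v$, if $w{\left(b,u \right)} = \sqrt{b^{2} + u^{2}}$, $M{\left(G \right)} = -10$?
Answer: $\sqrt{1189} \approx 34.482$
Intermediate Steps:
$v = 0$
$w{\left(M{\left(\left(1 - 4\right) + 3 \right)},-33 \right)} + v = \sqrt{\left(-10\right)^{2} + \left(-33\right)^{2}} + 0 = \sqrt{100 + 1089} + 0 = \sqrt{1189} + 0 = \sqrt{1189}$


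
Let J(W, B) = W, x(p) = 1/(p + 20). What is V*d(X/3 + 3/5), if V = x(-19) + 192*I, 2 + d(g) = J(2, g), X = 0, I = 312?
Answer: 0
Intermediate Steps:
x(p) = 1/(20 + p)
d(g) = 0 (d(g) = -2 + 2 = 0)
V = 59905 (V = 1/(20 - 19) + 192*312 = 1/1 + 59904 = 1 + 59904 = 59905)
V*d(X/3 + 3/5) = 59905*0 = 0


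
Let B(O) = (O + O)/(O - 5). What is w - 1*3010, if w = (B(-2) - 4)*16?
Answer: -21454/7 ≈ -3064.9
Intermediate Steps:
B(O) = 2*O/(-5 + O) (B(O) = (2*O)/(-5 + O) = 2*O/(-5 + O))
w = -384/7 (w = (2*(-2)/(-5 - 2) - 4)*16 = (2*(-2)/(-7) - 4)*16 = (2*(-2)*(-⅐) - 4)*16 = (4/7 - 4)*16 = -24/7*16 = -384/7 ≈ -54.857)
w - 1*3010 = -384/7 - 1*3010 = -384/7 - 3010 = -21454/7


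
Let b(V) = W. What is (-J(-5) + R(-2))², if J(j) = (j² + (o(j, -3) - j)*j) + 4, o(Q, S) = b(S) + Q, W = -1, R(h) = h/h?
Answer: 1089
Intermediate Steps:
R(h) = 1
b(V) = -1
o(Q, S) = -1 + Q
J(j) = 4 + j² - j (J(j) = (j² + ((-1 + j) - j)*j) + 4 = (j² - j) + 4 = 4 + j² - j)
(-J(-5) + R(-2))² = (-(4 - 5*(-1 - 5)) + 1)² = (-(4 - 5*(-6)) + 1)² = (-(4 + 30) + 1)² = (-1*34 + 1)² = (-34 + 1)² = (-33)² = 1089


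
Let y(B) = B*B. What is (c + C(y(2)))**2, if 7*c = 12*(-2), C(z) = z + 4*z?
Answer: 13456/49 ≈ 274.61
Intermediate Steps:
y(B) = B**2
C(z) = 5*z
c = -24/7 (c = (12*(-2))/7 = (1/7)*(-24) = -24/7 ≈ -3.4286)
(c + C(y(2)))**2 = (-24/7 + 5*2**2)**2 = (-24/7 + 5*4)**2 = (-24/7 + 20)**2 = (116/7)**2 = 13456/49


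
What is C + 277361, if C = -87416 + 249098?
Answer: 439043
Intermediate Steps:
C = 161682
C + 277361 = 161682 + 277361 = 439043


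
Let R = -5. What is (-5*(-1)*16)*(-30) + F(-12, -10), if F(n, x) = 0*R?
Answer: -2400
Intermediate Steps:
F(n, x) = 0 (F(n, x) = 0*(-5) = 0)
(-5*(-1)*16)*(-30) + F(-12, -10) = (-5*(-1)*16)*(-30) + 0 = (5*16)*(-30) + 0 = 80*(-30) + 0 = -2400 + 0 = -2400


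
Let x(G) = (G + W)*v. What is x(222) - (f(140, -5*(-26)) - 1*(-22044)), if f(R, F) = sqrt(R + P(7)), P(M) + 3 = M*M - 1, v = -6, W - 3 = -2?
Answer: -23382 - sqrt(185) ≈ -23396.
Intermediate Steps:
W = 1 (W = 3 - 2 = 1)
P(M) = -4 + M**2 (P(M) = -3 + (M*M - 1) = -3 + (M**2 - 1) = -3 + (-1 + M**2) = -4 + M**2)
x(G) = -6 - 6*G (x(G) = (G + 1)*(-6) = (1 + G)*(-6) = -6 - 6*G)
f(R, F) = sqrt(45 + R) (f(R, F) = sqrt(R + (-4 + 7**2)) = sqrt(R + (-4 + 49)) = sqrt(R + 45) = sqrt(45 + R))
x(222) - (f(140, -5*(-26)) - 1*(-22044)) = (-6 - 6*222) - (sqrt(45 + 140) - 1*(-22044)) = (-6 - 1332) - (sqrt(185) + 22044) = -1338 - (22044 + sqrt(185)) = -1338 + (-22044 - sqrt(185)) = -23382 - sqrt(185)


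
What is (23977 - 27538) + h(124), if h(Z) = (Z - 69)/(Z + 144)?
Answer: -954293/268 ≈ -3560.8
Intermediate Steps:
h(Z) = (-69 + Z)/(144 + Z)
(23977 - 27538) + h(124) = (23977 - 27538) + (-69 + 124)/(144 + 124) = -3561 + 55/268 = -954293/268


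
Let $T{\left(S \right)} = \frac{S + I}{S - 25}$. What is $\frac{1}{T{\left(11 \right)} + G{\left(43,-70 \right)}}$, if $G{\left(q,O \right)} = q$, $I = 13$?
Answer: $\frac{7}{289} \approx 0.024221$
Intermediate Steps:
$T{\left(S \right)} = \frac{13 + S}{-25 + S}$ ($T{\left(S \right)} = \frac{S + 13}{S - 25} = \frac{13 + S}{-25 + S}$)
$\frac{1}{T{\left(11 \right)} + G{\left(43,-70 \right)}} = \frac{1}{\frac{13 + 11}{-25 + 11} + 43} = \frac{1}{\frac{1}{-14} \cdot 24 + 43} = \frac{1}{\left(- \frac{1}{14}\right) 24 + 43} = \frac{1}{- \frac{12}{7} + 43} = \frac{1}{\frac{289}{7}} = \frac{7}{289}$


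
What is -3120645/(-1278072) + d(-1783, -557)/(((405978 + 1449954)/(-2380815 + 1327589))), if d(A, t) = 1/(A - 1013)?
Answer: 1041342145331/426450177842 ≈ 2.4419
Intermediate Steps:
d(A, t) = 1/(-1013 + A)
-3120645/(-1278072) + d(-1783, -557)/(((405978 + 1449954)/(-2380815 + 1327589))) = -3120645/(-1278072) + 1/((-1013 - 1783)*(((405978 + 1449954)/(-2380815 + 1327589)))) = -3120645*(-1/1278072) + 1/((-2796)*((1855932/(-1053226)))) = 1040215/426024 - 1/(2796*(1855932*(-1/1053226))) = 1040215/426024 - 1/(2796*(-927966/526613)) = 1040215/426024 - 1/2796*(-526613/927966) = 1040215/426024 + 526613/2594592936 = 1041342145331/426450177842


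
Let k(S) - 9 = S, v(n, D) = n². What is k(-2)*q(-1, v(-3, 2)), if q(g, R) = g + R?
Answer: 56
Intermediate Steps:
q(g, R) = R + g
k(S) = 9 + S
k(-2)*q(-1, v(-3, 2)) = (9 - 2)*((-3)² - 1) = 7*(9 - 1) = 7*8 = 56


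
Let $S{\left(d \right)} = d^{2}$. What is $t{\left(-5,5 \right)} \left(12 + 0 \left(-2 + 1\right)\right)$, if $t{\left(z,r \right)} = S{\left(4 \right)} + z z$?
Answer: $492$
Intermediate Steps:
$t{\left(z,r \right)} = 16 + z^{2}$ ($t{\left(z,r \right)} = 4^{2} + z z = 16 + z^{2}$)
$t{\left(-5,5 \right)} \left(12 + 0 \left(-2 + 1\right)\right) = \left(16 + \left(-5\right)^{2}\right) \left(12 + 0 \left(-2 + 1\right)\right) = \left(16 + 25\right) \left(12 + 0 \left(-1\right)\right) = 41 \left(12 + 0\right) = 41 \cdot 12 = 492$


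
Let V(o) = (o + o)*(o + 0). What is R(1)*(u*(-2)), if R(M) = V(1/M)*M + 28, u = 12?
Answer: -720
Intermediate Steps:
V(o) = 2*o² (V(o) = (2*o)*o = 2*o²)
R(M) = 28 + 2/M (R(M) = (2*(1/M)²)*M + 28 = (2/M²)*M + 28 = 2/M + 28 = 28 + 2/M)
R(1)*(u*(-2)) = (28 + 2/1)*(12*(-2)) = (28 + 2*1)*(-24) = (28 + 2)*(-24) = 30*(-24) = -720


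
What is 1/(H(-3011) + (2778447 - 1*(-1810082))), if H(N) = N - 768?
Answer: 1/4584750 ≈ 2.1811e-7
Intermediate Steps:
H(N) = -768 + N
1/(H(-3011) + (2778447 - 1*(-1810082))) = 1/((-768 - 3011) + (2778447 - 1*(-1810082))) = 1/(-3779 + (2778447 + 1810082)) = 1/(-3779 + 4588529) = 1/4584750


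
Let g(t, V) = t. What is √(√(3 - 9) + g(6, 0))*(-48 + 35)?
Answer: -13*√(6 + I*√6) ≈ -32.475 - 6.3736*I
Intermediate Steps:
√(√(3 - 9) + g(6, 0))*(-48 + 35) = √(√(3 - 9) + 6)*(-48 + 35) = √(√(-6) + 6)*(-13) = √(I*√6 + 6)*(-13) = √(6 + I*√6)*(-13) = -13*√(6 + I*√6)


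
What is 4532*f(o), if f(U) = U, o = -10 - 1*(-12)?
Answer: 9064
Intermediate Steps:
o = 2 (o = -10 + 12 = 2)
4532*f(o) = 4532*2 = 9064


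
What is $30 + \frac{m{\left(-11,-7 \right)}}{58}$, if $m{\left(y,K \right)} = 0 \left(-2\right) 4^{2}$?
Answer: $30$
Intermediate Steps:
$m{\left(y,K \right)} = 0$ ($m{\left(y,K \right)} = 0 \cdot 16 = 0$)
$30 + \frac{m{\left(-11,-7 \right)}}{58} = 30 + \frac{1}{58} \cdot 0 = 30 + 0 = 30$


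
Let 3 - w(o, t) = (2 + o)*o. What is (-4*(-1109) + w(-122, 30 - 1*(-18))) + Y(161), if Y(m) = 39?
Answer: -10162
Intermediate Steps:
w(o, t) = 3 - o*(2 + o) (w(o, t) = 3 - (2 + o)*o = 3 - o*(2 + o))
(-4*(-1109) + w(-122, 30 - 1*(-18))) + Y(161) = (-4*(-1109) + (3 - 1*(-122)**2 - 2*(-122))) + 39 = (4436 + (3 - 1*14884 + 244)) + 39 = (4436 + (3 - 14884 + 244)) + 39 = (4436 - 14637) + 39 = -10201 + 39 = -10162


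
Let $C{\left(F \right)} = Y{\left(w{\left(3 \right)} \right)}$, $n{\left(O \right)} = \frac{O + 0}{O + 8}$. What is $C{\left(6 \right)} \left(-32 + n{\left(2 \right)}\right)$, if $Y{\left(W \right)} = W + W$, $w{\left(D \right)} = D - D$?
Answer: $0$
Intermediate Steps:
$w{\left(D \right)} = 0$
$n{\left(O \right)} = \frac{O}{8 + O}$
$Y{\left(W \right)} = 2 W$
$C{\left(F \right)} = 0$ ($C{\left(F \right)} = 2 \cdot 0 = 0$)
$C{\left(6 \right)} \left(-32 + n{\left(2 \right)}\right) = 0 \left(-32 + \frac{2}{8 + 2}\right) = 0 \left(-32 + \frac{2}{10}\right) = 0 \left(-32 + 2 \cdot \frac{1}{10}\right) = 0 \left(-32 + \frac{1}{5}\right) = 0 \left(- \frac{159}{5}\right) = 0$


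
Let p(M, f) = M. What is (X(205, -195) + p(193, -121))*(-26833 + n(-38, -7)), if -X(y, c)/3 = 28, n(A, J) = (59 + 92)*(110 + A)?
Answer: -1739749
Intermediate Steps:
n(A, J) = 16610 + 151*A (n(A, J) = 151*(110 + A) = 16610 + 151*A)
X(y, c) = -84 (X(y, c) = -3*28 = -84)
(X(205, -195) + p(193, -121))*(-26833 + n(-38, -7)) = (-84 + 193)*(-26833 + (16610 + 151*(-38))) = 109*(-26833 + (16610 - 5738)) = 109*(-26833 + 10872) = 109*(-15961) = -1739749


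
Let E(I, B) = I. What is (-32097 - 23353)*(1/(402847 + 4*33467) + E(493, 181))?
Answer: -2934419500640/107343 ≈ -2.7337e+7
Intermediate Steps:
(-32097 - 23353)*(1/(402847 + 4*33467) + E(493, 181)) = (-32097 - 23353)*(1/(402847 + 4*33467) + 493) = -55450*(1/(402847 + 133868) + 493) = -55450*(1/536715 + 493) = -55450*264600496/536715 = -2934419500640/107343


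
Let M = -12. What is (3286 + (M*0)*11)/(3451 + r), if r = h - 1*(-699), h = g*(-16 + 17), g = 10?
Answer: 1643/2080 ≈ 0.78990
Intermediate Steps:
h = 10 (h = 10*(-16 + 17) = 10*1 = 10)
r = 709 (r = 10 - 1*(-699) = 10 + 699 = 709)
(3286 + (M*0)*11)/(3451 + r) = (3286 - 12*0*11)/(3451 + 709) = (3286 + 0*11)/4160 = (3286 + 0)*(1/4160) = 3286*(1/4160) = 1643/2080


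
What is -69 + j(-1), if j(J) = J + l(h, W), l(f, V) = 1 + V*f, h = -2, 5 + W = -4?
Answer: -51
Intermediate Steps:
W = -9 (W = -5 - 4 = -9)
j(J) = 19 + J (j(J) = J + (1 - 9*(-2)) = J + (1 + 18) = J + 19 = 19 + J)
-69 + j(-1) = -69 + (19 - 1) = -69 + 18 = -51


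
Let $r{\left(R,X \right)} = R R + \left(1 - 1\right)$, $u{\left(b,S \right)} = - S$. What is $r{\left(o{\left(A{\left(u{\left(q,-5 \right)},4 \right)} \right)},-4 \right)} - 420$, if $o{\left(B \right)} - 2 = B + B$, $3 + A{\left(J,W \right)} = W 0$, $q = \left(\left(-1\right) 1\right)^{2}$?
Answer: $-404$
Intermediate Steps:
$q = 1$ ($q = \left(-1\right)^{2} = 1$)
$A{\left(J,W \right)} = -3$ ($A{\left(J,W \right)} = -3 + W 0 = -3 + 0 = -3$)
$o{\left(B \right)} = 2 + 2 B$ ($o{\left(B \right)} = 2 + \left(B + B\right) = 2 + 2 B$)
$r{\left(R,X \right)} = R^{2}$ ($r{\left(R,X \right)} = R^{2} + 0 = R^{2}$)
$r{\left(o{\left(A{\left(u{\left(q,-5 \right)},4 \right)} \right)},-4 \right)} - 420 = \left(2 + 2 \left(-3\right)\right)^{2} - 420 = \left(2 - 6\right)^{2} - 420 = \left(-4\right)^{2} - 420 = 16 - 420 = -404$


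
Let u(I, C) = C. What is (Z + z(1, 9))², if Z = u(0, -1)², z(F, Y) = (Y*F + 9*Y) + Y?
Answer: 10000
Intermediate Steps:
z(F, Y) = 10*Y + F*Y (z(F, Y) = (F*Y + 9*Y) + Y = (9*Y + F*Y) + Y = 10*Y + F*Y)
Z = 1 (Z = (-1)² = 1)
(Z + z(1, 9))² = (1 + 9*(10 + 1))² = (1 + 9*11)² = (1 + 99)² = 100² = 10000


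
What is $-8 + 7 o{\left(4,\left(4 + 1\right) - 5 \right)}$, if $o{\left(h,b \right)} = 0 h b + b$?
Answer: $-8$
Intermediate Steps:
$o{\left(h,b \right)} = b$ ($o{\left(h,b \right)} = 0 b + b = 0 + b = b$)
$-8 + 7 o{\left(4,\left(4 + 1\right) - 5 \right)} = -8 + 7 \left(\left(4 + 1\right) - 5\right) = -8 + 7 \left(5 - 5\right) = -8 + 7 \cdot 0 = -8 + 0 = -8$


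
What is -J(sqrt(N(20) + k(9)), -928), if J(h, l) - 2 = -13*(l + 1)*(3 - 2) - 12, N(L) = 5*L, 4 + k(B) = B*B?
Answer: -12041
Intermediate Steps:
k(B) = -4 + B**2 (k(B) = -4 + B*B = -4 + B**2)
J(h, l) = -23 - 13*l (J(h, l) = 2 + (-13*(l + 1)*(3 - 2) - 12) = 2 + (-13*(1 + l) - 12) = 2 + ((-13 - 13*l) - 12) = 2 + (-25 - 13*l) = -23 - 13*l)
-J(sqrt(N(20) + k(9)), -928) = -(-23 - 13*(-928)) = -(-23 + 12064) = -1*12041 = -12041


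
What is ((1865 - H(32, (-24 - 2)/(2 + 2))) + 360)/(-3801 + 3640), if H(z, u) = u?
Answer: -4463/322 ≈ -13.860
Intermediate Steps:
((1865 - H(32, (-24 - 2)/(2 + 2))) + 360)/(-3801 + 3640) = ((1865 - (-24 - 2)/(2 + 2)) + 360)/(-3801 + 3640) = ((1865 - (-26)/4) + 360)/(-161) = ((1865 - (-26)/4) + 360)*(-1/161) = ((1865 - 1*(-13/2)) + 360)*(-1/161) = ((1865 + 13/2) + 360)*(-1/161) = (3743/2 + 360)*(-1/161) = (4463/2)*(-1/161) = -4463/322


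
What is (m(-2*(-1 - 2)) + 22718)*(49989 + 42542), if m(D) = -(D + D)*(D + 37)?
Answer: 2054373262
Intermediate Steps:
m(D) = -2*D*(37 + D)
(m(-2*(-1 - 2)) + 22718)*(49989 + 42542) = (-2*(-2*(-1 - 2))*(37 - 2*(-1 - 2)) + 22718)*(49989 + 42542) = (-2*(-2*(-3))*(37 - 2*(-3)) + 22718)*92531 = (-2*6*(37 + 6) + 22718)*92531 = (-2*6*43 + 22718)*92531 = (-516 + 22718)*92531 = 22202*92531 = 2054373262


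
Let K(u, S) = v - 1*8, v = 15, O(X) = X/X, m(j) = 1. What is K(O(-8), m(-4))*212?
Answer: 1484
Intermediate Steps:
O(X) = 1
K(u, S) = 7 (K(u, S) = 15 - 1*8 = 15 - 8 = 7)
K(O(-8), m(-4))*212 = 7*212 = 1484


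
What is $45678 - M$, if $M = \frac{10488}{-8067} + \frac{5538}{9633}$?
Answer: $\frac{30339032748}{664183} \approx 45679.0$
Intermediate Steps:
$M = - \frac{481674}{664183}$ ($M = 10488 \left(- \frac{1}{8067}\right) + 5538 \cdot \frac{1}{9633} = - \frac{3496}{2689} + \frac{142}{247} = - \frac{481674}{664183} \approx -0.72521$)
$45678 - M = 45678 - - \frac{481674}{664183} = 45678 + \frac{481674}{664183} = \frac{30339032748}{664183}$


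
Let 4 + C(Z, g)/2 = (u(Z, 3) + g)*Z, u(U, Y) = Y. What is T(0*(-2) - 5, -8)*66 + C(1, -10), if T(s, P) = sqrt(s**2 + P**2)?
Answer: -22 + 66*sqrt(89) ≈ 600.64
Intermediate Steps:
C(Z, g) = -8 + 2*Z*(3 + g) (C(Z, g) = -8 + 2*((3 + g)*Z) = -8 + 2*(Z*(3 + g)) = -8 + 2*Z*(3 + g))
T(s, P) = sqrt(P**2 + s**2)
T(0*(-2) - 5, -8)*66 + C(1, -10) = sqrt((-8)**2 + (0*(-2) - 5)**2)*66 + (-8 + 6*1 + 2*1*(-10)) = sqrt(64 + (0 - 5)**2)*66 + (-8 + 6 - 20) = sqrt(64 + (-5)**2)*66 - 22 = sqrt(64 + 25)*66 - 22 = sqrt(89)*66 - 22 = 66*sqrt(89) - 22 = -22 + 66*sqrt(89)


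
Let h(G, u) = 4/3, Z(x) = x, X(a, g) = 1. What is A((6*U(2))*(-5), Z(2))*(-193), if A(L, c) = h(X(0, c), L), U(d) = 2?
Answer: -772/3 ≈ -257.33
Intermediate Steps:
h(G, u) = 4/3 (h(G, u) = 4*(⅓) = 4/3)
A(L, c) = 4/3
A((6*U(2))*(-5), Z(2))*(-193) = (4/3)*(-193) = -772/3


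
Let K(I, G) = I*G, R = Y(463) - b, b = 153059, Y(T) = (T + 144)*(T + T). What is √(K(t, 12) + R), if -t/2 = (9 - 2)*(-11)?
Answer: √410871 ≈ 640.99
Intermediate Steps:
Y(T) = 2*T*(144 + T) (Y(T) = (144 + T)*(2*T) = 2*T*(144 + T))
R = 409023 (R = 2*463*(144 + 463) - 1*153059 = 2*463*607 - 153059 = 562082 - 153059 = 409023)
t = 154 (t = -2*(9 - 2)*(-11) = -14*(-11) = -2*(-77) = 154)
K(I, G) = G*I
√(K(t, 12) + R) = √(12*154 + 409023) = √(1848 + 409023) = √410871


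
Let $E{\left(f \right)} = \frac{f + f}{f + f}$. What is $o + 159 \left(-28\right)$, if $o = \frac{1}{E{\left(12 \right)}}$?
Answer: $-4451$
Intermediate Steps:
$E{\left(f \right)} = 1$ ($E{\left(f \right)} = \frac{2 f}{2 f} = 2 f \frac{1}{2 f} = 1$)
$o = 1$ ($o = 1^{-1} = 1$)
$o + 159 \left(-28\right) = 1 + 159 \left(-28\right) = 1 - 4452 = -4451$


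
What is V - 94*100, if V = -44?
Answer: -9444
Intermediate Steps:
V - 94*100 = -44 - 94*100 = -44 - 9400 = -9444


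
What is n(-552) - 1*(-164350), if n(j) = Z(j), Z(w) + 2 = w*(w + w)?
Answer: 773756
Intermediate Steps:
Z(w) = -2 + 2*w² (Z(w) = -2 + w*(w + w) = -2 + w*(2*w) = -2 + 2*w²)
n(j) = -2 + 2*j²
n(-552) - 1*(-164350) = (-2 + 2*(-552)²) - 1*(-164350) = (-2 + 2*304704) + 164350 = (-2 + 609408) + 164350 = 609406 + 164350 = 773756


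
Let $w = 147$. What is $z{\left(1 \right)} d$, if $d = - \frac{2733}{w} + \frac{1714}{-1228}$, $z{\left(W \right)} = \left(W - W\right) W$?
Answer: $0$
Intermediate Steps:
$z{\left(W \right)} = 0$ ($z{\left(W \right)} = 0 W = 0$)
$d = - \frac{601347}{30086}$ ($d = - \frac{2733}{147} + \frac{1714}{-1228} = \left(-2733\right) \frac{1}{147} + 1714 \left(- \frac{1}{1228}\right) = - \frac{911}{49} - \frac{857}{614} = - \frac{601347}{30086} \approx -19.988$)
$z{\left(1 \right)} d = 0 \left(- \frac{601347}{30086}\right) = 0$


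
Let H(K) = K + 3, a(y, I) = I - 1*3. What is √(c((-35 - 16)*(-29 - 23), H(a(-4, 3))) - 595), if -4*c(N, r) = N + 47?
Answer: I*√5079/2 ≈ 35.634*I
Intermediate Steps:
a(y, I) = -3 + I (a(y, I) = I - 3 = -3 + I)
H(K) = 3 + K
c(N, r) = -47/4 - N/4 (c(N, r) = -(N + 47)/4 = -(47 + N)/4 = -47/4 - N/4)
√(c((-35 - 16)*(-29 - 23), H(a(-4, 3))) - 595) = √((-47/4 - (-35 - 16)*(-29 - 23)/4) - 595) = √((-47/4 - (-51)*(-52)/4) - 595) = √((-47/4 - ¼*2652) - 595) = √((-47/4 - 663) - 595) = √(-2699/4 - 595) = √(-5079/4) = I*√5079/2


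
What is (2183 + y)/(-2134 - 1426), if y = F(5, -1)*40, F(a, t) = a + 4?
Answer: -2543/3560 ≈ -0.71433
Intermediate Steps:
F(a, t) = 4 + a
y = 360 (y = (4 + 5)*40 = 9*40 = 360)
(2183 + y)/(-2134 - 1426) = (2183 + 360)/(-2134 - 1426) = 2543/(-3560) = 2543*(-1/3560) = -2543/3560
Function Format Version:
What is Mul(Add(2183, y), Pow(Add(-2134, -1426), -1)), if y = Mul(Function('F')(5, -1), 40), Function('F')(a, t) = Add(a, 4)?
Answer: Rational(-2543, 3560) ≈ -0.71433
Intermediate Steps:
Function('F')(a, t) = Add(4, a)
y = 360 (y = Mul(Add(4, 5), 40) = Mul(9, 40) = 360)
Mul(Add(2183, y), Pow(Add(-2134, -1426), -1)) = Mul(Add(2183, 360), Pow(Add(-2134, -1426), -1)) = Mul(2543, Pow(-3560, -1)) = Mul(2543, Rational(-1, 3560)) = Rational(-2543, 3560)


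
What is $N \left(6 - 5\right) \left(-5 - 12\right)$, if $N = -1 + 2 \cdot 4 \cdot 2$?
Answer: $-255$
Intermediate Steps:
$N = 15$ ($N = -1 + 2 \cdot 8 = -1 + 16 = 15$)
$N \left(6 - 5\right) \left(-5 - 12\right) = 15 \left(6 - 5\right) \left(-5 - 12\right) = 15 \cdot 1 \left(-17\right) = 15 \left(-17\right) = -255$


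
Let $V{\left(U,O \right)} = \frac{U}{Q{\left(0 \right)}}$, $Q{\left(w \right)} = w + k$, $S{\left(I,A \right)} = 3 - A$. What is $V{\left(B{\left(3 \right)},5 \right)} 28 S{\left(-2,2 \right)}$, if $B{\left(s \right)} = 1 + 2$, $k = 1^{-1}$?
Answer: $84$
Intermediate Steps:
$k = 1$
$B{\left(s \right)} = 3$
$Q{\left(w \right)} = 1 + w$ ($Q{\left(w \right)} = w + 1 = 1 + w$)
$V{\left(U,O \right)} = U$ ($V{\left(U,O \right)} = \frac{U}{1 + 0} = \frac{U}{1} = U 1 = U$)
$V{\left(B{\left(3 \right)},5 \right)} 28 S{\left(-2,2 \right)} = 3 \cdot 28 \left(3 - 2\right) = 84 \left(3 - 2\right) = 84 \cdot 1 = 84$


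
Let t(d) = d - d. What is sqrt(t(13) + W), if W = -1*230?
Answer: I*sqrt(230) ≈ 15.166*I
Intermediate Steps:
W = -230
t(d) = 0
sqrt(t(13) + W) = sqrt(0 - 230) = sqrt(-230) = I*sqrt(230)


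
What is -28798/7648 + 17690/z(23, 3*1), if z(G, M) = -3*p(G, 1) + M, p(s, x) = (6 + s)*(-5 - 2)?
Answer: 14708593/585072 ≈ 25.140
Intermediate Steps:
p(s, x) = -42 - 7*s (p(s, x) = (6 + s)*(-7) = -42 - 7*s)
z(G, M) = 126 + M + 21*G (z(G, M) = -3*(-42 - 7*G) + M = (126 + 21*G) + M = 126 + M + 21*G)
-28798/7648 + 17690/z(23, 3*1) = -28798/7648 + 17690/(126 + 3*1 + 21*23) = -28798*1/7648 + 17690/(126 + 3 + 483) = -14399/3824 + 17690/612 = -14399/3824 + 17690*(1/612) = -14399/3824 + 8845/306 = 14708593/585072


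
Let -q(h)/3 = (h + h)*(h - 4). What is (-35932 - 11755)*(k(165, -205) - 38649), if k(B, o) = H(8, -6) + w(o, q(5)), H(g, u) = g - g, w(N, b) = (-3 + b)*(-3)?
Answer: 1838333850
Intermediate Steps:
q(h) = -6*h*(-4 + h) (q(h) = -3*(h + h)*(h - 4) = -3*2*h*(-4 + h) = -6*h*(-4 + h))
w(N, b) = 9 - 3*b
H(g, u) = 0
k(B, o) = 99 (k(B, o) = 0 + (9 - 18*5*(4 - 1*5)) = 0 + (9 - 18*5*(4 - 5)) = 0 + (9 - 18*5*(-1)) = 0 + (9 - 3*(-30)) = 0 + (9 + 90) = 0 + 99 = 99)
(-35932 - 11755)*(k(165, -205) - 38649) = (-35932 - 11755)*(99 - 38649) = -47687*(-38550) = 1838333850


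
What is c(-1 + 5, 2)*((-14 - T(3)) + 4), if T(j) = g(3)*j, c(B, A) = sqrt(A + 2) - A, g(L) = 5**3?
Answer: 0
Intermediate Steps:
g(L) = 125
c(B, A) = sqrt(2 + A) - A
T(j) = 125*j
c(-1 + 5, 2)*((-14 - T(3)) + 4) = (sqrt(2 + 2) - 1*2)*((-14 - 125*3) + 4) = (sqrt(4) - 2)*((-14 - 1*375) + 4) = (2 - 2)*((-14 - 375) + 4) = 0*(-389 + 4) = 0*(-385) = 0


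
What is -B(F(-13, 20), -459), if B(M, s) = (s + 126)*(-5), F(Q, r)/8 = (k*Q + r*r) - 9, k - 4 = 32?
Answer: -1665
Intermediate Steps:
k = 36 (k = 4 + 32 = 36)
F(Q, r) = -72 + 8*r**2 + 288*Q (F(Q, r) = 8*((36*Q + r*r) - 9) = 8*((36*Q + r**2) - 9) = 8*((r**2 + 36*Q) - 9) = 8*(-9 + r**2 + 36*Q) = -72 + 8*r**2 + 288*Q)
B(M, s) = -630 - 5*s (B(M, s) = (126 + s)*(-5) = -630 - 5*s)
-B(F(-13, 20), -459) = -(-630 - 5*(-459)) = -(-630 + 2295) = -1*1665 = -1665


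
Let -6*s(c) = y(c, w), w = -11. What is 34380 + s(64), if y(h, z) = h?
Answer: 103108/3 ≈ 34369.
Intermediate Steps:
s(c) = -c/6
34380 + s(64) = 34380 - ⅙*64 = 34380 - 32/3 = 103108/3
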